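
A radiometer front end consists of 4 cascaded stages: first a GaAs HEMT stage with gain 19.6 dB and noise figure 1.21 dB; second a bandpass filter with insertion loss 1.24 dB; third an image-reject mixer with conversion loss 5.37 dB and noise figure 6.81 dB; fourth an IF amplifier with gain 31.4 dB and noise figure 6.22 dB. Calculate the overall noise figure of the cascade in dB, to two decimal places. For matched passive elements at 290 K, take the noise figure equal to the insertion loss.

1.88 dB

Convert to linear (a loss of L dB is a gain of −L dB): F_i = 10^(NF_i/10), G_i = 10^(G_i,dB/10)
  Stage 1: F_1 = 10^(1.21/10) = 1.321, G_1 = 10^(19.6/10) = 91.20
  Stage 2: F_2 = 10^(1.24/10) = 1.330, G_2 = 10^(−1.24/10) = 0.7516
  Stage 3: F_3 = 10^(6.81/10) = 4.797, G_3 = 10^(−5.37/10) = 0.2904
  Stage 4: F_4 = 10^(6.22/10) = 4.188, G_4 = 10^(31.4/10) = 1380
Friis cascade:
  F = 1.321 + (1.330 − 1)/91.20 + (4.797 − 1)/68.55 + (4.188 − 1)/19.91 = 1.540
NF = 10 log₁₀(1.540) = 1.88 dB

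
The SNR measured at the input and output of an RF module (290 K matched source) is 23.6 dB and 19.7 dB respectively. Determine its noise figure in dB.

3.9 dB

NF (dB) = SNR_in(dB) − SNR_out(dB) when the source is at T₀
NF = 23.6 − 19.7 = 3.9 dB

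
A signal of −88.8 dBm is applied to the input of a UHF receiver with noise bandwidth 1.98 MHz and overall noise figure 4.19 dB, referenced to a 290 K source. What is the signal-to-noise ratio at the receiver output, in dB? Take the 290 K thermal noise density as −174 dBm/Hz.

18.0 dB

Noise floor: N = −174 + 10 log₁₀(B) + NF
10 log₁₀(1.98×10⁶) = 62.97 dB
N = −174 + 62.97 + 4.19 = −106.84 dBm
SNR = P_sig − N = −88.8 − (−106.84) = 18.04 dB → 18.0 dB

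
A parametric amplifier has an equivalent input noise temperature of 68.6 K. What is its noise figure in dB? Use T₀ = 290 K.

F = 1 + T_e/T₀ = 1 + 68.6/290 = 1.23655
NF = 10 log₁₀(1.23655) = 0.922 dB

0.922 dB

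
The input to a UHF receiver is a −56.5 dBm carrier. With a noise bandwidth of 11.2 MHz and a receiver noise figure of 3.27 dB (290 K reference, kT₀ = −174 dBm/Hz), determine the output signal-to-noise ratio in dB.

Noise floor: N = −174 + 10 log₁₀(B) + NF
10 log₁₀(1.12×10⁷) = 70.49 dB
N = −174 + 70.49 + 3.27 = −100.24 dBm
SNR = P_sig − N = −56.5 − (−100.24) = 43.74 dB → 43.7 dB

43.7 dB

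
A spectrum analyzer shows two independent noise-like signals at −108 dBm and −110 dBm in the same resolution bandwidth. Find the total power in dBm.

−105.9 dBm

Convert to linear, add, convert back:
P₁ = 1.58×10⁻¹⁴ W, P₂ = 1.00×10⁻¹⁴ W
P_tot = 2.58×10⁻¹⁴ W → 10 log₁₀(P_tot / 10⁻³) = −105.9 dBm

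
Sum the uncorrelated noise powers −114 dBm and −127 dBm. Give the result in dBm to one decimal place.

−113.8 dBm

Convert to linear, add, convert back:
P₁ = 3.98×10⁻¹⁵ W, P₂ = 2.00×10⁻¹⁶ W
P_tot = 4.18×10⁻¹⁵ W → 10 log₁₀(P_tot / 10⁻³) = −113.8 dBm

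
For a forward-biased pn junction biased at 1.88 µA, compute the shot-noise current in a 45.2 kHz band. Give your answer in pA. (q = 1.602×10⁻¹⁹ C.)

I_n = √(2qI·B)
2qI·B = 2 × 1.602×10⁻¹⁹ × 1.88×10⁻⁶ × 4.52×10⁴ = 2.72×10⁻²⁰ A²
I_n = √(2.72×10⁻²⁰) = 1.65×10⁻¹⁰ A = 165 pA

165 pA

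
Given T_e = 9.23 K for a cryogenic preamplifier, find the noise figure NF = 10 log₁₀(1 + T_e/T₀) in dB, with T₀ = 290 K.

0.136 dB

F = 1 + T_e/T₀ = 1 + 9.23/290 = 1.03183
NF = 10 log₁₀(1.03183) = 0.136 dB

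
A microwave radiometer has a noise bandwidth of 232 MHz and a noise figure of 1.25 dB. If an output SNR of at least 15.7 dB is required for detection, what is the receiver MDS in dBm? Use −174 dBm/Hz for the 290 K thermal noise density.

Sensitivity = −174 + 10 log₁₀(B) + NF + SNR_min
= −174 + 83.65 + 1.25 + 15.7
= −73.40 dBm → −73.4 dBm

−73.4 dBm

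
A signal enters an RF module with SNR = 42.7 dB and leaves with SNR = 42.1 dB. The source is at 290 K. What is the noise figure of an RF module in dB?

NF (dB) = SNR_in(dB) − SNR_out(dB) when the source is at T₀
NF = 42.7 − 42.1 = 0.6 dB

0.6 dB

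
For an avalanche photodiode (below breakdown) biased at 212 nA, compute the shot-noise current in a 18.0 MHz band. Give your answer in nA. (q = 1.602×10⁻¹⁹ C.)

I_n = √(2qI·B)
2qI·B = 2 × 1.602×10⁻¹⁹ × 2.12×10⁻⁷ × 1.80×10⁷ = 1.22×10⁻¹⁸ A²
I_n = √(1.22×10⁻¹⁸) = 1.11×10⁻⁹ A = 1.11 nA

1.11 nA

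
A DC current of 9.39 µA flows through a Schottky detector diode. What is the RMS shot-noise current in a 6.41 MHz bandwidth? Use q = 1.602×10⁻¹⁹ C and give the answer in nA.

I_n = √(2qI·B)
2qI·B = 2 × 1.602×10⁻¹⁹ × 9.39×10⁻⁶ × 6.41×10⁶ = 1.93×10⁻¹⁷ A²
I_n = √(1.93×10⁻¹⁷) = 4.39×10⁻⁹ A = 4.39 nA

4.39 nA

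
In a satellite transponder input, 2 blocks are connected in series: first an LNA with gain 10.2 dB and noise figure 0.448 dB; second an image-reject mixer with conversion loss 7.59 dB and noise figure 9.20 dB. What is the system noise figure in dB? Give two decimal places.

2.57 dB

Convert to linear (a loss of L dB is a gain of −L dB): F_i = 10^(NF_i/10), G_i = 10^(G_i,dB/10)
  Stage 1: F_1 = 10^(0.448/10) = 1.109, G_1 = 10^(10.2/10) = 10.47
  Stage 2: F_2 = 10^(9.20/10) = 8.318, G_2 = 10^(−7.59/10) = 0.1742
Friis cascade:
  F = 1.109 + (8.318 − 1)/10.47 = 1.807
NF = 10 log₁₀(1.807) = 2.57 dB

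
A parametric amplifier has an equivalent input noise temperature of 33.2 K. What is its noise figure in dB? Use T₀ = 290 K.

0.471 dB

F = 1 + T_e/T₀ = 1 + 33.2/290 = 1.11448
NF = 10 log₁₀(1.11448) = 0.471 dB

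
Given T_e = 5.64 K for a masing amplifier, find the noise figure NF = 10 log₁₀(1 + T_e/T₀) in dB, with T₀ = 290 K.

0.084 dB

F = 1 + T_e/T₀ = 1 + 5.64/290 = 1.01945
NF = 10 log₁₀(1.01945) = 0.084 dB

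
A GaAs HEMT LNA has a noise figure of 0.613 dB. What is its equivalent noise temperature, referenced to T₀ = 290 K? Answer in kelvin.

44.0 K

F = 10^(0.613/10) = 1.1516
T_e = (F − 1)·T₀ = (1.1516 − 1) × 290 = 44.0 K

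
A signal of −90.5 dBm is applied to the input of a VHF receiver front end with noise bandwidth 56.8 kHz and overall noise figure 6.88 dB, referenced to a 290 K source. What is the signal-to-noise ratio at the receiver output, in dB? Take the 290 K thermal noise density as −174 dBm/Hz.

Noise floor: N = −174 + 10 log₁₀(B) + NF
10 log₁₀(5.68×10⁴) = 47.54 dB
N = −174 + 47.54 + 6.88 = −119.58 dBm
SNR = P_sig − N = −90.5 − (−119.58) = 29.08 dB → 29.1 dB

29.1 dB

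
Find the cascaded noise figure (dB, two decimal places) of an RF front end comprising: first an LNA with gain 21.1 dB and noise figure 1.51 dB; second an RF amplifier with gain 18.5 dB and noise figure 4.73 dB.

1.56 dB

Convert to linear (a loss of L dB is a gain of −L dB): F_i = 10^(NF_i/10), G_i = 10^(G_i,dB/10)
  Stage 1: F_1 = 10^(1.51/10) = 1.416, G_1 = 10^(21.1/10) = 128.8
  Stage 2: F_2 = 10^(4.73/10) = 2.972, G_2 = 10^(18.5/10) = 70.79
Friis cascade:
  F = 1.416 + (2.972 − 1)/128.8 = 1.431
NF = 10 log₁₀(1.431) = 1.56 dB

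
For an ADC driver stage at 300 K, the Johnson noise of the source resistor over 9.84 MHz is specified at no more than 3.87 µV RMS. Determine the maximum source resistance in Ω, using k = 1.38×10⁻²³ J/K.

91.9 Ω

Johnson–Nyquist: V_n = √(4kTRB) ⇒ R = V_n² / (4kTB)
4kTB = 4 × 1.38×10⁻²³ × 300 × 9.84×10⁶ = 1.63×10⁻¹³
R = (3.87×10⁻⁶)² / 1.63×10⁻¹³ = 9.19×10¹ Ω = 91.9 Ω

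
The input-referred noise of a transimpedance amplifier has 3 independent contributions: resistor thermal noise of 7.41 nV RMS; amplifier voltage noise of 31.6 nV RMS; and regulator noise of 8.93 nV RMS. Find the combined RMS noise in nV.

33.7 nV

Uncorrelated sources add in power (mean-square): V_tot = √(ΣV_i²)
V_tot = √[(7.41×10⁻⁹)² + (3.16×10⁻⁸)² + (8.93×10⁻⁹)²] = 3.37×10⁻⁸ V = 33.7 nV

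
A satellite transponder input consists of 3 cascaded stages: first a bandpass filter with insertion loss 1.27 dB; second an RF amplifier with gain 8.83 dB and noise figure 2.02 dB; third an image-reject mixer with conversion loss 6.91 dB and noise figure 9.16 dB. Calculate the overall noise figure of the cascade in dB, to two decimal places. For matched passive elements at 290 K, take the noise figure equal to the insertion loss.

5.32 dB

Convert to linear (a loss of L dB is a gain of −L dB): F_i = 10^(NF_i/10), G_i = 10^(G_i,dB/10)
  Stage 1: F_1 = 10^(1.27/10) = 1.340, G_1 = 10^(−1.27/10) = 0.7464
  Stage 2: F_2 = 10^(2.02/10) = 1.592, G_2 = 10^(8.83/10) = 7.638
  Stage 3: F_3 = 10^(9.16/10) = 8.241, G_3 = 10^(−6.91/10) = 0.2037
Friis cascade:
  F = 1.340 + (1.592 − 1)/0.7464 + (8.241 − 1)/5.702 = 3.403
NF = 10 log₁₀(3.403) = 5.32 dB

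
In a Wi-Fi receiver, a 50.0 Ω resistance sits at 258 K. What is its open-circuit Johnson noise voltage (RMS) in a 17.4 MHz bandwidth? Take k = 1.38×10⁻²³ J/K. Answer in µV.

V_n = √(4kTRB)
4kTRB = 4 × 1.38×10⁻²³ × 258 × 5.00×10¹ × 1.74×10⁷ = 1.24×10⁻¹¹ V²
V_n = √(1.24×10⁻¹¹) = 3.52×10⁻⁶ V = 3.52 µV

3.52 µV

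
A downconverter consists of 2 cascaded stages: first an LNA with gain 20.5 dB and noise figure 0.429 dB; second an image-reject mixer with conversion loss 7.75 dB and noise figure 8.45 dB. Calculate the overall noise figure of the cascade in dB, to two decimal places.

Convert to linear (a loss of L dB is a gain of −L dB): F_i = 10^(NF_i/10), G_i = 10^(G_i,dB/10)
  Stage 1: F_1 = 10^(0.429/10) = 1.104, G_1 = 10^(20.5/10) = 112.2
  Stage 2: F_2 = 10^(8.45/10) = 6.998, G_2 = 10^(−7.75/10) = 0.1679
Friis cascade:
  F = 1.104 + (6.998 − 1)/112.2 = 1.157
NF = 10 log₁₀(1.157) = 0.63 dB

0.63 dB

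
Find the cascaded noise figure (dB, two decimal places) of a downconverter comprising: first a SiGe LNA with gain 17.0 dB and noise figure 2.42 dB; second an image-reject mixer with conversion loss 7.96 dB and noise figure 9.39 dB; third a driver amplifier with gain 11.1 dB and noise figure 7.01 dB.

Convert to linear (a loss of L dB is a gain of −L dB): F_i = 10^(NF_i/10), G_i = 10^(G_i,dB/10)
  Stage 1: F_1 = 10^(2.42/10) = 1.746, G_1 = 10^(17.0/10) = 50.12
  Stage 2: F_2 = 10^(9.39/10) = 8.690, G_2 = 10^(−7.96/10) = 0.1600
  Stage 3: F_3 = 10^(7.01/10) = 5.023, G_3 = 10^(11.1/10) = 12.88
Friis cascade:
  F = 1.746 + (8.690 − 1)/50.12 + (5.023 − 1)/8.017 = 2.401
NF = 10 log₁₀(2.401) = 3.80 dB

3.80 dB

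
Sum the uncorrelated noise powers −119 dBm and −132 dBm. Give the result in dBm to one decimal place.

Convert to linear, add, convert back:
P₁ = 1.26×10⁻¹⁵ W, P₂ = 6.31×10⁻¹⁷ W
P_tot = 1.32×10⁻¹⁵ W → 10 log₁₀(P_tot / 10⁻³) = −118.8 dBm

−118.8 dBm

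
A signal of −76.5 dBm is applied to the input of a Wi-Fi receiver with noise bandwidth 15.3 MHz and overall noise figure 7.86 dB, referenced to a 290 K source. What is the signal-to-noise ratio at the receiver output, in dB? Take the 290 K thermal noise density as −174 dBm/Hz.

17.8 dB

Noise floor: N = −174 + 10 log₁₀(B) + NF
10 log₁₀(1.53×10⁷) = 71.85 dB
N = −174 + 71.85 + 7.86 = −94.29 dBm
SNR = P_sig − N = −76.5 − (−94.29) = 17.79 dB → 17.8 dB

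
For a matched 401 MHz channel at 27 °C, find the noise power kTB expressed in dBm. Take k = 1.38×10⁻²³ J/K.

−87.8 dBm

T = 27 °C + 273.15 = 300.15 K
P_n = kTB = 1.38×10⁻²³ × 300.15 × 4.01×10⁸ = 1.66×10⁻¹² W
In dBm: 10 log₁₀(1.66×10⁻¹² / 10⁻³) = −87.8 dBm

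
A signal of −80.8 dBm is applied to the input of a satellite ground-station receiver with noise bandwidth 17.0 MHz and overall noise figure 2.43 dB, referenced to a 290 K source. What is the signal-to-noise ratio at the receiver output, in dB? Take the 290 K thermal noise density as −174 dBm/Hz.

18.5 dB

Noise floor: N = −174 + 10 log₁₀(B) + NF
10 log₁₀(1.70×10⁷) = 72.3 dB
N = −174 + 72.3 + 2.43 = −99.27 dBm
SNR = P_sig − N = −80.8 − (−99.27) = 18.47 dB → 18.5 dB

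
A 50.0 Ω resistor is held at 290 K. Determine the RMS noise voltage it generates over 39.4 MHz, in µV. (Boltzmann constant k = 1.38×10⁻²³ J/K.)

5.62 µV

V_n = √(4kTRB)
4kTRB = 4 × 1.38×10⁻²³ × 290 × 5.00×10¹ × 3.94×10⁷ = 3.15×10⁻¹¹ V²
V_n = √(3.15×10⁻¹¹) = 5.62×10⁻⁶ V = 5.62 µV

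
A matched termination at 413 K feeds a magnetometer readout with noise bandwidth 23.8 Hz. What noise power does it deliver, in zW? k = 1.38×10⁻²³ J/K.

P_n = kTB = 1.38×10⁻²³ × 413 × 2.38×10¹ = 1.36×10⁻¹⁹ W = 136 zW

136 zW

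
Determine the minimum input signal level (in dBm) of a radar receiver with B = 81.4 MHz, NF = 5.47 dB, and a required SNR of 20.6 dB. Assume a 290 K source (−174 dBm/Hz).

Sensitivity = −174 + 10 log₁₀(B) + NF + SNR_min
= −174 + 79.11 + 5.47 + 20.6
= −68.82 dBm → −68.8 dBm

−68.8 dBm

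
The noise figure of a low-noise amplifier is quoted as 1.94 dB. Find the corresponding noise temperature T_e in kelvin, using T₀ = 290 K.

163 K

F = 10^(1.94/10) = 1.56315
T_e = (F − 1)·T₀ = (1.56315 − 1) × 290 = 163 K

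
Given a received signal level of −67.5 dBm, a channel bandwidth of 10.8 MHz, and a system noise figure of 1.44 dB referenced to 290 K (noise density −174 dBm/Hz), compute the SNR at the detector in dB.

Noise floor: N = −174 + 10 log₁₀(B) + NF
10 log₁₀(1.08×10⁷) = 70.33 dB
N = −174 + 70.33 + 1.44 = −102.23 dBm
SNR = P_sig − N = −67.5 − (−102.23) = 34.73 dB → 34.7 dB

34.7 dB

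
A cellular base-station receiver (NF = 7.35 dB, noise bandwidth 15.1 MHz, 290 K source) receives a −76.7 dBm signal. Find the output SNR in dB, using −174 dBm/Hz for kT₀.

18.2 dB

Noise floor: N = −174 + 10 log₁₀(B) + NF
10 log₁₀(1.51×10⁷) = 71.79 dB
N = −174 + 71.79 + 7.35 = −94.86 dBm
SNR = P_sig − N = −76.7 − (−94.86) = 18.16 dB → 18.2 dB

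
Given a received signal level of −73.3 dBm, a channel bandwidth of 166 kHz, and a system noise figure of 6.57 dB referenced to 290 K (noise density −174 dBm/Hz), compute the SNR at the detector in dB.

41.9 dB

Noise floor: N = −174 + 10 log₁₀(B) + NF
10 log₁₀(1.66×10⁵) = 52.2 dB
N = −174 + 52.2 + 6.57 = −115.23 dBm
SNR = P_sig − N = −73.3 − (−115.23) = 41.93 dB → 41.9 dB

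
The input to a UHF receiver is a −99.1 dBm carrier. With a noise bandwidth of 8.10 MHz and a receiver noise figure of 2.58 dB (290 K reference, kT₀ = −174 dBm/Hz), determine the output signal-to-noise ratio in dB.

Noise floor: N = −174 + 10 log₁₀(B) + NF
10 log₁₀(8.10×10⁶) = 69.08 dB
N = −174 + 69.08 + 2.58 = −102.34 dBm
SNR = P_sig − N = −99.1 − (−102.34) = 3.24 dB → 3.2 dB

3.2 dB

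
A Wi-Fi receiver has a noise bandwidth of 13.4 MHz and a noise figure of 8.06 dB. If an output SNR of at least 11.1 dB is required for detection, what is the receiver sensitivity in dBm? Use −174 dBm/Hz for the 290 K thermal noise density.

Sensitivity = −174 + 10 log₁₀(B) + NF + SNR_min
= −174 + 71.27 + 8.06 + 11.1
= −83.57 dBm → −83.6 dBm

−83.6 dBm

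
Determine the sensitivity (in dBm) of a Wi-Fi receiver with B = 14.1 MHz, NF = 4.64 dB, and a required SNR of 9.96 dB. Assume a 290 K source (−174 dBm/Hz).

−87.9 dBm

Sensitivity = −174 + 10 log₁₀(B) + NF + SNR_min
= −174 + 71.49 + 4.64 + 9.96
= −87.91 dBm → −87.9 dBm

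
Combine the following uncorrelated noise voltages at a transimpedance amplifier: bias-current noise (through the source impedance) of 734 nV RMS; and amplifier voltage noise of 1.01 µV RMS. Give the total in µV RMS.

1.25 µV

Uncorrelated sources add in power (mean-square): V_tot = √(ΣV_i²)
V_tot = √[(7.34×10⁻⁷)² + (1.01×10⁻⁶)²] = 1.25×10⁻⁶ V = 1.25 µV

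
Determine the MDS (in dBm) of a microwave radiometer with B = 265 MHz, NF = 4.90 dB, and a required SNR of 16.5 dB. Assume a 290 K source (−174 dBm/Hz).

Sensitivity = −174 + 10 log₁₀(B) + NF + SNR_min
= −174 + 84.23 + 4.90 + 16.5
= −68.37 dBm → −68.4 dBm

−68.4 dBm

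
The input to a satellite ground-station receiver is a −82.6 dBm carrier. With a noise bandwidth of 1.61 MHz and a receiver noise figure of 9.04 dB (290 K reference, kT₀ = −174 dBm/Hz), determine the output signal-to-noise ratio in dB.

Noise floor: N = −174 + 10 log₁₀(B) + NF
10 log₁₀(1.61×10⁶) = 62.07 dB
N = −174 + 62.07 + 9.04 = −102.89 dBm
SNR = P_sig − N = −82.6 − (−102.89) = 20.29 dB → 20.3 dB

20.3 dB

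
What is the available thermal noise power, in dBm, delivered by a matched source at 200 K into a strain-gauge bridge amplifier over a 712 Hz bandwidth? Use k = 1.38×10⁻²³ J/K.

P_n = kTB = 1.38×10⁻²³ × 200 × 7.12×10² = 1.97×10⁻¹⁸ W
In dBm: 10 log₁₀(1.97×10⁻¹⁸ / 10⁻³) = −147.1 dBm

−147.1 dBm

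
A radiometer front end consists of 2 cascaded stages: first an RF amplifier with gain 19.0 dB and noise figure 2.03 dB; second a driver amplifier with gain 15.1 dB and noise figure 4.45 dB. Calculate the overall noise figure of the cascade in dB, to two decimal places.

Convert to linear (a loss of L dB is a gain of −L dB): F_i = 10^(NF_i/10), G_i = 10^(G_i,dB/10)
  Stage 1: F_1 = 10^(2.03/10) = 1.596, G_1 = 10^(19.0/10) = 79.43
  Stage 2: F_2 = 10^(4.45/10) = 2.786, G_2 = 10^(15.1/10) = 32.36
Friis cascade:
  F = 1.596 + (2.786 − 1)/79.43 = 1.618
NF = 10 log₁₀(1.618) = 2.09 dB

2.09 dB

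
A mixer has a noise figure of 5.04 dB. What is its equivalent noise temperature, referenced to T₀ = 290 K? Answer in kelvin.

F = 10^(5.04/10) = 3.19154
T_e = (F − 1)·T₀ = (3.19154 − 1) × 290 = 636 K

636 K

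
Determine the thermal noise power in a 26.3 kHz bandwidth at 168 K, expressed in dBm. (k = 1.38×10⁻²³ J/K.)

P_n = kTB = 1.38×10⁻²³ × 168 × 2.63×10⁴ = 6.10×10⁻¹⁷ W
In dBm: 10 log₁₀(6.10×10⁻¹⁷ / 10⁻³) = −132.1 dBm

−132.1 dBm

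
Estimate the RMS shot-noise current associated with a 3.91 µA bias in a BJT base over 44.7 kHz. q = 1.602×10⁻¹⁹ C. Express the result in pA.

237 pA

I_n = √(2qI·B)
2qI·B = 2 × 1.602×10⁻¹⁹ × 3.91×10⁻⁶ × 4.47×10⁴ = 5.60×10⁻²⁰ A²
I_n = √(5.60×10⁻²⁰) = 2.37×10⁻¹⁰ A = 237 pA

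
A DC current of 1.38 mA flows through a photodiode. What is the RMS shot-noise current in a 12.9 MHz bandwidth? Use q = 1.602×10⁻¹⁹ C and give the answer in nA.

75.5 nA

I_n = √(2qI·B)
2qI·B = 2 × 1.602×10⁻¹⁹ × 1.38×10⁻³ × 1.29×10⁷ = 5.70×10⁻¹⁵ A²
I_n = √(5.70×10⁻¹⁵) = 7.55×10⁻⁸ A = 75.5 nA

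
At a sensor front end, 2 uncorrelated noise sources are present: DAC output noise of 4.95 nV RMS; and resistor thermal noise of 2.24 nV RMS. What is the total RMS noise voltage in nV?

5.43 nV

Uncorrelated sources add in power (mean-square): V_tot = √(ΣV_i²)
V_tot = √[(4.95×10⁻⁹)² + (2.24×10⁻⁹)²] = 5.43×10⁻⁹ V = 5.43 nV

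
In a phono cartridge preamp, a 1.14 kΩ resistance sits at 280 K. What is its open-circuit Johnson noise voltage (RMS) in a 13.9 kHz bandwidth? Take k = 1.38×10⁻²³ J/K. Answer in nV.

V_n = √(4kTRB)
4kTRB = 4 × 1.38×10⁻²³ × 280 × 1.14×10³ × 1.39×10⁴ = 2.45×10⁻¹³ V²
V_n = √(2.45×10⁻¹³) = 4.95×10⁻⁷ V = 495 nV

495 nV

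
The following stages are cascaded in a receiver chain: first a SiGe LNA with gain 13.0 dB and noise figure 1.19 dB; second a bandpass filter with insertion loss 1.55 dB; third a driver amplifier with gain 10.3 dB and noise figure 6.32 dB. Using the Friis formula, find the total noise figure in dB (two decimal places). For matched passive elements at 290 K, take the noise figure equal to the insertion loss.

1.96 dB

Convert to linear (a loss of L dB is a gain of −L dB): F_i = 10^(NF_i/10), G_i = 10^(G_i,dB/10)
  Stage 1: F_1 = 10^(1.19/10) = 1.315, G_1 = 10^(13.0/10) = 19.95
  Stage 2: F_2 = 10^(1.55/10) = 1.429, G_2 = 10^(−1.55/10) = 0.6998
  Stage 3: F_3 = 10^(6.32/10) = 4.285, G_3 = 10^(10.3/10) = 10.72
Friis cascade:
  F = 1.315 + (1.429 − 1)/19.95 + (4.285 − 1)/13.96 = 1.572
NF = 10 log₁₀(1.572) = 1.96 dB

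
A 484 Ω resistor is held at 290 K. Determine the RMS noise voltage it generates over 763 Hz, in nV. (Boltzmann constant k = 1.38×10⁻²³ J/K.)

V_n = √(4kTRB)
4kTRB = 4 × 1.38×10⁻²³ × 290 × 4.84×10² × 7.63×10² = 5.91×10⁻¹⁵ V²
V_n = √(5.91×10⁻¹⁵) = 7.69×10⁻⁸ V = 76.9 nV

76.9 nV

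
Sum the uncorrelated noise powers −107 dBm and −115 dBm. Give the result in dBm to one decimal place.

Convert to linear, add, convert back:
P₁ = 2.00×10⁻¹⁴ W, P₂ = 3.16×10⁻¹⁵ W
P_tot = 2.31×10⁻¹⁴ W → 10 log₁₀(P_tot / 10⁻³) = −106.4 dBm

−106.4 dBm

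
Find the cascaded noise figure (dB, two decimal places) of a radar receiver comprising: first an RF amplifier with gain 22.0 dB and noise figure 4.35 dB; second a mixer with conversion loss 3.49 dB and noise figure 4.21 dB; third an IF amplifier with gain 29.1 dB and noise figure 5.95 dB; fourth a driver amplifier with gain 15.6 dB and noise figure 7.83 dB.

Convert to linear (a loss of L dB is a gain of −L dB): F_i = 10^(NF_i/10), G_i = 10^(G_i,dB/10)
  Stage 1: F_1 = 10^(4.35/10) = 2.723, G_1 = 10^(22.0/10) = 158.5
  Stage 2: F_2 = 10^(4.21/10) = 2.636, G_2 = 10^(−3.49/10) = 0.4477
  Stage 3: F_3 = 10^(5.95/10) = 3.936, G_3 = 10^(29.1/10) = 812.8
  Stage 4: F_4 = 10^(7.83/10) = 6.067, G_4 = 10^(15.6/10) = 36.31
Friis cascade:
  F = 2.723 + (2.636 − 1)/158.5 + (3.936 − 1)/70.96 + (6.067 − 1)/5.768×10⁴ = 2.774
NF = 10 log₁₀(2.774) = 4.43 dB

4.43 dB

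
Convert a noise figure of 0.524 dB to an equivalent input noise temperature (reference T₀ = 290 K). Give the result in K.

37.2 K

F = 10^(0.524/10) = 1.12824
T_e = (F − 1)·T₀ = (1.12824 − 1) × 290 = 37.2 K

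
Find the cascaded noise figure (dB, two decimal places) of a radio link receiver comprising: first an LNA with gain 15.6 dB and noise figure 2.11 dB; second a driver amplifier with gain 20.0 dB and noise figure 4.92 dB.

Convert to linear (a loss of L dB is a gain of −L dB): F_i = 10^(NF_i/10), G_i = 10^(G_i,dB/10)
  Stage 1: F_1 = 10^(2.11/10) = 1.626, G_1 = 10^(15.6/10) = 36.31
  Stage 2: F_2 = 10^(4.92/10) = 3.105, G_2 = 10^(20.0/10) = 100.0
Friis cascade:
  F = 1.626 + (3.105 − 1)/36.31 = 1.684
NF = 10 log₁₀(1.684) = 2.26 dB

2.26 dB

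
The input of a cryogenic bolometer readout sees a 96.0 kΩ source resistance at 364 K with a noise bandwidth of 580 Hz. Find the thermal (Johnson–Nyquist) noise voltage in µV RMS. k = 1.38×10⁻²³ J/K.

1.06 µV

V_n = √(4kTRB)
4kTRB = 4 × 1.38×10⁻²³ × 364 × 9.60×10⁴ × 5.80×10² = 1.12×10⁻¹² V²
V_n = √(1.12×10⁻¹²) = 1.06×10⁻⁶ V = 1.06 µV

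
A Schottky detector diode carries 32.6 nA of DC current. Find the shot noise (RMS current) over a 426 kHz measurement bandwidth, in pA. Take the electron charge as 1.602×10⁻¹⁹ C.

I_n = √(2qI·B)
2qI·B = 2 × 1.602×10⁻¹⁹ × 3.26×10⁻⁸ × 4.26×10⁵ = 4.45×10⁻²¹ A²
I_n = √(4.45×10⁻²¹) = 6.67×10⁻¹¹ A = 66.7 pA

66.7 pA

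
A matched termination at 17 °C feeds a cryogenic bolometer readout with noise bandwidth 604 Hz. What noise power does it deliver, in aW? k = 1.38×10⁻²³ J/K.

2.42 aW

T = 17 °C + 273.15 = 290.15 K
P_n = kTB = 1.38×10⁻²³ × 290.15 × 6.04×10² = 2.42×10⁻¹⁸ W = 2.42 aW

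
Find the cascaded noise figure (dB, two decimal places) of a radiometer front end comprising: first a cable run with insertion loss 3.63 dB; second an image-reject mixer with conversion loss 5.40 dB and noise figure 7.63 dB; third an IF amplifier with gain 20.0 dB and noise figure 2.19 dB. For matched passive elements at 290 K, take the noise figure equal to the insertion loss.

12.70 dB

Convert to linear (a loss of L dB is a gain of −L dB): F_i = 10^(NF_i/10), G_i = 10^(G_i,dB/10)
  Stage 1: F_1 = 10^(3.63/10) = 2.307, G_1 = 10^(−3.63/10) = 0.4335
  Stage 2: F_2 = 10^(7.63/10) = 5.794, G_2 = 10^(−5.40/10) = 0.2884
  Stage 3: F_3 = 10^(2.19/10) = 1.656, G_3 = 10^(20.0/10) = 100.0
Friis cascade:
  F = 2.307 + (5.794 − 1)/0.4335 + (1.656 − 1)/0.1250 = 18.61
NF = 10 log₁₀(18.61) = 12.70 dB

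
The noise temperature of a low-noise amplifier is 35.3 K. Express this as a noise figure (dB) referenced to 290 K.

0.499 dB

F = 1 + T_e/T₀ = 1 + 35.3/290 = 1.12172
NF = 10 log₁₀(1.12172) = 0.499 dB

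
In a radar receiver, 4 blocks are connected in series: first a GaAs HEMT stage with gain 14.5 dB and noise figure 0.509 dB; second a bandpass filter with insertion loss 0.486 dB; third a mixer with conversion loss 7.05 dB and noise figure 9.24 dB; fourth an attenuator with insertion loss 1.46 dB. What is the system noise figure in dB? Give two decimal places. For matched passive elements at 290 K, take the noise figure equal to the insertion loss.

1.77 dB

Convert to linear (a loss of L dB is a gain of −L dB): F_i = 10^(NF_i/10), G_i = 10^(G_i,dB/10)
  Stage 1: F_1 = 10^(0.509/10) = 1.124, G_1 = 10^(14.5/10) = 28.18
  Stage 2: F_2 = 10^(0.486/10) = 1.118, G_2 = 10^(−0.486/10) = 0.8941
  Stage 3: F_3 = 10^(9.24/10) = 8.395, G_3 = 10^(−7.05/10) = 0.1972
  Stage 4: F_4 = 10^(1.46/10) = 1.400, G_4 = 10^(−1.46/10) = 0.7145
Friis cascade:
  F = 1.124 + (1.118 − 1)/28.18 + (8.395 − 1)/25.20 + (1.400 − 1)/4.970 = 1.502
NF = 10 log₁₀(1.502) = 1.77 dB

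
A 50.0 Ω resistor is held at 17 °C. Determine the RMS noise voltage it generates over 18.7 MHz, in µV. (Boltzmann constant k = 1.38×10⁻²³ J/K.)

T = 17 °C + 273.15 = 290.15 K
V_n = √(4kTRB)
4kTRB = 4 × 1.38×10⁻²³ × 290.15 × 5.00×10¹ × 1.87×10⁷ = 1.50×10⁻¹¹ V²
V_n = √(1.50×10⁻¹¹) = 3.87×10⁻⁶ V = 3.87 µV

3.87 µV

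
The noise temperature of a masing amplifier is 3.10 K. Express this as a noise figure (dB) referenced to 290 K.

F = 1 + T_e/T₀ = 1 + 3.10/290 = 1.01069
NF = 10 log₁₀(1.01069) = 0.046 dB

0.046 dB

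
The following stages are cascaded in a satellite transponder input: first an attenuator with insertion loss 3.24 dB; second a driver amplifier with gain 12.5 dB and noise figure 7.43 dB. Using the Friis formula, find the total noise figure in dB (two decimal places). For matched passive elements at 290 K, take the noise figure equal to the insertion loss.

10.67 dB

Convert to linear (a loss of L dB is a gain of −L dB): F_i = 10^(NF_i/10), G_i = 10^(G_i,dB/10)
  Stage 1: F_1 = 10^(3.24/10) = 2.109, G_1 = 10^(−3.24/10) = 0.4742
  Stage 2: F_2 = 10^(7.43/10) = 5.534, G_2 = 10^(12.5/10) = 17.78
Friis cascade:
  F = 2.109 + (5.534 − 1)/0.4742 = 11.67
NF = 10 log₁₀(11.67) = 10.67 dB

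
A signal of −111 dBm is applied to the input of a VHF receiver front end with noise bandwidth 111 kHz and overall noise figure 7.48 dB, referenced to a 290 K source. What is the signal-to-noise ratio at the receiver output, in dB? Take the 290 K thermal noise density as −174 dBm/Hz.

Noise floor: N = −174 + 10 log₁₀(B) + NF
10 log₁₀(1.11×10⁵) = 50.45 dB
N = −174 + 50.45 + 7.48 = −116.07 dBm
SNR = P_sig − N = −111 − (−116.07) = 5.07 dB → 5.1 dB

5.1 dB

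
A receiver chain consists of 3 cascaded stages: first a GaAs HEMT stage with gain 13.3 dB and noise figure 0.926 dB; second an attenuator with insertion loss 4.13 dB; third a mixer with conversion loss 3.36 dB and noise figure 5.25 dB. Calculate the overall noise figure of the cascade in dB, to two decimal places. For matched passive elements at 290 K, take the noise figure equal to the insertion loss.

2.03 dB

Convert to linear (a loss of L dB is a gain of −L dB): F_i = 10^(NF_i/10), G_i = 10^(G_i,dB/10)
  Stage 1: F_1 = 10^(0.926/10) = 1.238, G_1 = 10^(13.3/10) = 21.38
  Stage 2: F_2 = 10^(4.13/10) = 2.588, G_2 = 10^(−4.13/10) = 0.3864
  Stage 3: F_3 = 10^(5.25/10) = 3.350, G_3 = 10^(−3.36/10) = 0.4613
Friis cascade:
  F = 1.238 + (2.588 − 1)/21.38 + (3.350 − 1)/8.260 = 1.596
NF = 10 log₁₀(1.596) = 2.03 dB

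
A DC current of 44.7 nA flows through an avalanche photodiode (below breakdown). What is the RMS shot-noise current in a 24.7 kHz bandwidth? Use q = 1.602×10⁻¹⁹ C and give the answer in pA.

18.8 pA

I_n = √(2qI·B)
2qI·B = 2 × 1.602×10⁻¹⁹ × 4.47×10⁻⁸ × 2.47×10⁴ = 3.54×10⁻²² A²
I_n = √(3.54×10⁻²²) = 1.88×10⁻¹¹ A = 18.8 pA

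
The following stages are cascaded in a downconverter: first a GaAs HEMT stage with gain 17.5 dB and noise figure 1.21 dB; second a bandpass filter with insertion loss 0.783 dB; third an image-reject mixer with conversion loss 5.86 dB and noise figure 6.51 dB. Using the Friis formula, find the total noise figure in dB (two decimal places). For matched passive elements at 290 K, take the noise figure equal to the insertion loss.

1.46 dB

Convert to linear (a loss of L dB is a gain of −L dB): F_i = 10^(NF_i/10), G_i = 10^(G_i,dB/10)
  Stage 1: F_1 = 10^(1.21/10) = 1.321, G_1 = 10^(17.5/10) = 56.23
  Stage 2: F_2 = 10^(0.783/10) = 1.198, G_2 = 10^(−0.783/10) = 0.8350
  Stage 3: F_3 = 10^(6.51/10) = 4.477, G_3 = 10^(−5.86/10) = 0.2594
Friis cascade:
  F = 1.321 + (1.198 − 1)/56.23 + (4.477 − 1)/46.96 = 1.399
NF = 10 log₁₀(1.399) = 1.46 dB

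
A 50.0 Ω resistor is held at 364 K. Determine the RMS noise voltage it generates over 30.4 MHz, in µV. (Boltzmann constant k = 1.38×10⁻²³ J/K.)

5.53 µV

V_n = √(4kTRB)
4kTRB = 4 × 1.38×10⁻²³ × 364 × 5.00×10¹ × 3.04×10⁷ = 3.05×10⁻¹¹ V²
V_n = √(3.05×10⁻¹¹) = 5.53×10⁻⁶ V = 5.53 µV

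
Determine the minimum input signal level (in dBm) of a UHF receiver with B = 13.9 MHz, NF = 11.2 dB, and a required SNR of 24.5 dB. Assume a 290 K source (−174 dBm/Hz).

Sensitivity = −174 + 10 log₁₀(B) + NF + SNR_min
= −174 + 71.43 + 11.2 + 24.5
= −66.87 dBm → −66.9 dBm

−66.9 dBm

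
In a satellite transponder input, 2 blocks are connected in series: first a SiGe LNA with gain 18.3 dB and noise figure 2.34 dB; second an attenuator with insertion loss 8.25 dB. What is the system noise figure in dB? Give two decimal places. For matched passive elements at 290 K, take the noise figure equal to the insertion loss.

Convert to linear (a loss of L dB is a gain of −L dB): F_i = 10^(NF_i/10), G_i = 10^(G_i,dB/10)
  Stage 1: F_1 = 10^(2.34/10) = 1.714, G_1 = 10^(18.3/10) = 67.61
  Stage 2: F_2 = 10^(8.25/10) = 6.683, G_2 = 10^(−8.25/10) = 0.1496
Friis cascade:
  F = 1.714 + (6.683 − 1)/67.61 = 1.798
NF = 10 log₁₀(1.798) = 2.55 dB

2.55 dB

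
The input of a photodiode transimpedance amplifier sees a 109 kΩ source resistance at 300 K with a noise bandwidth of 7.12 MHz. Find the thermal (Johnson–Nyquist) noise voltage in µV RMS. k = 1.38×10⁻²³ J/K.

113 µV

V_n = √(4kTRB)
4kTRB = 4 × 1.38×10⁻²³ × 300 × 1.09×10⁵ × 7.12×10⁶ = 1.29×10⁻⁸ V²
V_n = √(1.29×10⁻⁸) = 1.13×10⁻⁴ V = 113 µV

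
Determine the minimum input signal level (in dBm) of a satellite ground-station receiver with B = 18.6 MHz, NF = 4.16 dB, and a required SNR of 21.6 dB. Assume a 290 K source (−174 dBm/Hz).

Sensitivity = −174 + 10 log₁₀(B) + NF + SNR_min
= −174 + 72.7 + 4.16 + 21.6
= −75.54 dBm → −75.5 dBm

−75.5 dBm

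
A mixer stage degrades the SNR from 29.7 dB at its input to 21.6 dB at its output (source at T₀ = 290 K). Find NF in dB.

8.1 dB

NF (dB) = SNR_in(dB) − SNR_out(dB) when the source is at T₀
NF = 29.7 − 21.6 = 8.1 dB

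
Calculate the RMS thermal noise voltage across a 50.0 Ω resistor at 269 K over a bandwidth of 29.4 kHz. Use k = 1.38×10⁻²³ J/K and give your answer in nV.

V_n = √(4kTRB)
4kTRB = 4 × 1.38×10⁻²³ × 269 × 5.00×10¹ × 2.94×10⁴ = 2.18×10⁻¹⁴ V²
V_n = √(2.18×10⁻¹⁴) = 1.48×10⁻⁷ V = 148 nV

148 nV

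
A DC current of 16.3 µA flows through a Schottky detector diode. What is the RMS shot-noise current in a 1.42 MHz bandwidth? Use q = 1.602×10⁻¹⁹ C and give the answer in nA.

I_n = √(2qI·B)
2qI·B = 2 × 1.602×10⁻¹⁹ × 1.63×10⁻⁵ × 1.42×10⁶ = 7.42×10⁻¹⁸ A²
I_n = √(7.42×10⁻¹⁸) = 2.72×10⁻⁹ A = 2.72 nA

2.72 nA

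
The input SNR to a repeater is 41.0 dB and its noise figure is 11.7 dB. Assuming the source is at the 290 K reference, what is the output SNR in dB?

29.3 dB

By definition F = SNR_in/SNR_out, so in dB: SNR_out = SNR_in − NF
SNR_out = 41.0 − 11.7 = 29.3 dB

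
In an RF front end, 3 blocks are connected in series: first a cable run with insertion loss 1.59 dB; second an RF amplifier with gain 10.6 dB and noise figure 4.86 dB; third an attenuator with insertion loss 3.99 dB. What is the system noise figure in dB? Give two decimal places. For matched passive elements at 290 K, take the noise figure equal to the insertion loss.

6.63 dB

Convert to linear (a loss of L dB is a gain of −L dB): F_i = 10^(NF_i/10), G_i = 10^(G_i,dB/10)
  Stage 1: F_1 = 10^(1.59/10) = 1.442, G_1 = 10^(−1.59/10) = 0.6934
  Stage 2: F_2 = 10^(4.86/10) = 3.062, G_2 = 10^(10.6/10) = 11.48
  Stage 3: F_3 = 10^(3.99/10) = 2.506, G_3 = 10^(−3.99/10) = 0.3990
Friis cascade:
  F = 1.442 + (3.062 − 1)/0.6934 + (2.506 − 1)/7.962 = 4.605
NF = 10 log₁₀(4.605) = 6.63 dB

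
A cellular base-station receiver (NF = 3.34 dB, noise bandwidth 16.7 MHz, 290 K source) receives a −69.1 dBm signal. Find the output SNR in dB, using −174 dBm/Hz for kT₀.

29.3 dB

Noise floor: N = −174 + 10 log₁₀(B) + NF
10 log₁₀(1.67×10⁷) = 72.23 dB
N = −174 + 72.23 + 3.34 = −98.43 dBm
SNR = P_sig − N = −69.1 − (−98.43) = 29.33 dB → 29.3 dB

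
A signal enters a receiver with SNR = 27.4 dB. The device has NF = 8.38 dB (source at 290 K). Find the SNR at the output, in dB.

By definition F = SNR_in/SNR_out, so in dB: SNR_out = SNR_in − NF
SNR_out = 27.4 − 8.38 = 19.02 dB

19.02 dB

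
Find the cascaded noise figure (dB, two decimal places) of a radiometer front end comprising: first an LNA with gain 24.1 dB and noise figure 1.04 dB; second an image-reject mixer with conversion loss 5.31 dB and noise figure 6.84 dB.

Convert to linear (a loss of L dB is a gain of −L dB): F_i = 10^(NF_i/10), G_i = 10^(G_i,dB/10)
  Stage 1: F_1 = 10^(1.04/10) = 1.271, G_1 = 10^(24.1/10) = 257.0
  Stage 2: F_2 = 10^(6.84/10) = 4.831, G_2 = 10^(−5.31/10) = 0.2944
Friis cascade:
  F = 1.271 + (4.831 − 1)/257.0 = 1.285
NF = 10 log₁₀(1.285) = 1.09 dB

1.09 dB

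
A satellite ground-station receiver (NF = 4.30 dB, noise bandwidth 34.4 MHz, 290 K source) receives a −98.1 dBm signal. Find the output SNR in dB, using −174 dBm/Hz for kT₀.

−3.8 dB

Noise floor: N = −174 + 10 log₁₀(B) + NF
10 log₁₀(3.44×10⁷) = 75.37 dB
N = −174 + 75.37 + 4.30 = −94.33 dBm
SNR = P_sig − N = −98.1 − (−94.33) = −3.77 dB → −3.8 dB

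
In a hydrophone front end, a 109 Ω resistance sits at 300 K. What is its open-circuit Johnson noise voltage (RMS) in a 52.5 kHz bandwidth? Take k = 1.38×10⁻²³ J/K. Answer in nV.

308 nV

V_n = √(4kTRB)
4kTRB = 4 × 1.38×10⁻²³ × 300 × 1.09×10² × 5.25×10⁴ = 9.48×10⁻¹⁴ V²
V_n = √(9.48×10⁻¹⁴) = 3.08×10⁻⁷ V = 308 nV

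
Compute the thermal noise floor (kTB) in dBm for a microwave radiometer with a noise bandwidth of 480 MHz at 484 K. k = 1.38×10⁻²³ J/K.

P_n = kTB = 1.38×10⁻²³ × 484 × 4.80×10⁸ = 3.21×10⁻¹² W
In dBm: 10 log₁₀(3.21×10⁻¹² / 10⁻³) = −84.9 dBm

−84.9 dBm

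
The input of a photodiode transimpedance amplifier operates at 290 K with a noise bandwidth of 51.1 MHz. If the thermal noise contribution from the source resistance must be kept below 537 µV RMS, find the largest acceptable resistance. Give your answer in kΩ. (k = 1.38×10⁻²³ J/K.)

Johnson–Nyquist: V_n = √(4kTRB) ⇒ R = V_n² / (4kTB)
4kTB = 4 × 1.38×10⁻²³ × 290 × 5.11×10⁷ = 8.18×10⁻¹³
R = (5.37×10⁻⁴)² / 8.18×10⁻¹³ = 3.53×10⁵ Ω = 353 kΩ

353 kΩ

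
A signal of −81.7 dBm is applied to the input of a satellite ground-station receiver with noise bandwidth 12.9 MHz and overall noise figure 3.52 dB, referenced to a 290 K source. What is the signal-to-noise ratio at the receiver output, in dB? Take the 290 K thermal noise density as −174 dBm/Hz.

17.7 dB

Noise floor: N = −174 + 10 log₁₀(B) + NF
10 log₁₀(1.29×10⁷) = 71.11 dB
N = −174 + 71.11 + 3.52 = −99.37 dBm
SNR = P_sig − N = −81.7 − (−99.37) = 17.67 dB → 17.7 dB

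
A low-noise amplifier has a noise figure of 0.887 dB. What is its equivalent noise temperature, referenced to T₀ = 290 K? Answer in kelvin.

65.7 K

F = 10^(0.887/10) = 1.22659
T_e = (F − 1)·T₀ = (1.22659 − 1) × 290 = 65.7 K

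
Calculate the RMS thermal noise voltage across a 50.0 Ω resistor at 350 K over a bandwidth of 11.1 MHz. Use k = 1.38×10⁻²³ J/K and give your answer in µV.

3.27 µV

V_n = √(4kTRB)
4kTRB = 4 × 1.38×10⁻²³ × 350 × 5.00×10¹ × 1.11×10⁷ = 1.07×10⁻¹¹ V²
V_n = √(1.07×10⁻¹¹) = 3.27×10⁻⁶ V = 3.27 µV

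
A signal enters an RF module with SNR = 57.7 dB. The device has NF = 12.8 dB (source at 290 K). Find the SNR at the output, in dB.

44.9 dB

By definition F = SNR_in/SNR_out, so in dB: SNR_out = SNR_in − NF
SNR_out = 57.7 − 12.8 = 44.9 dB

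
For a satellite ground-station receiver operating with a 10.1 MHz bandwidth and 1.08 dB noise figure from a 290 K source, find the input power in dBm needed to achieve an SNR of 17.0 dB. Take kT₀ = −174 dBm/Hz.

−85.9 dBm

Sensitivity = −174 + 10 log₁₀(B) + NF + SNR_min
= −174 + 70.04 + 1.08 + 17.0
= −85.88 dBm → −85.9 dBm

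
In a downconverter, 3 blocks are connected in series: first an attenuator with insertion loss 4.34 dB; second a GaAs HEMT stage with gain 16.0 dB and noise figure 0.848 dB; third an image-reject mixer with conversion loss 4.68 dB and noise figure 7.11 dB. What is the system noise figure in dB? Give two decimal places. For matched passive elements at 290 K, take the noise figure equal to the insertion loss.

Convert to linear (a loss of L dB is a gain of −L dB): F_i = 10^(NF_i/10), G_i = 10^(G_i,dB/10)
  Stage 1: F_1 = 10^(4.34/10) = 2.716, G_1 = 10^(−4.34/10) = 0.3681
  Stage 2: F_2 = 10^(0.848/10) = 1.216, G_2 = 10^(16.0/10) = 39.81
  Stage 3: F_3 = 10^(7.11/10) = 5.140, G_3 = 10^(−4.68/10) = 0.3404
Friis cascade:
  F = 2.716 + (1.216 − 1)/0.3681 + (5.140 − 1)/14.66 = 3.585
NF = 10 log₁₀(3.585) = 5.54 dB

5.54 dB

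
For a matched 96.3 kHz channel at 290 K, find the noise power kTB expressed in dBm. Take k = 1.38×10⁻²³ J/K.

P_n = kTB = 1.38×10⁻²³ × 290 × 9.63×10⁴ = 3.85×10⁻¹⁶ W
In dBm: 10 log₁₀(3.85×10⁻¹⁶ / 10⁻³) = −124.1 dBm

−124.1 dBm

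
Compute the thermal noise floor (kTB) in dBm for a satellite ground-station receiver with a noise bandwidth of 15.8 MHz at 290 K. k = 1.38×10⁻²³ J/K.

P_n = kTB = 1.38×10⁻²³ × 290 × 1.58×10⁷ = 6.32×10⁻¹⁴ W
In dBm: 10 log₁₀(6.32×10⁻¹⁴ / 10⁻³) = −102.0 dBm

−102.0 dBm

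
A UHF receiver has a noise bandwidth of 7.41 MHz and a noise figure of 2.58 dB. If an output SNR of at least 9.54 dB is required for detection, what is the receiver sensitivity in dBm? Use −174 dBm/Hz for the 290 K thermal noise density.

Sensitivity = −174 + 10 log₁₀(B) + NF + SNR_min
= −174 + 68.7 + 2.58 + 9.54
= −93.18 dBm → −93.2 dBm

−93.2 dBm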